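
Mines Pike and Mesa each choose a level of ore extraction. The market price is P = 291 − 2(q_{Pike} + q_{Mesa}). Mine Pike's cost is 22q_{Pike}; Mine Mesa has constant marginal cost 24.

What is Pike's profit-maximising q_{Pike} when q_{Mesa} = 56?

39.25

Mine Pike's profit: π = q_{Pike}(291 − 2(q_{Pike} + q_{Mesa})) − 22q_{Pike}.
∂π/∂q_{Pike} = 269 − 4q_{Pike} − 2q_{Mesa} = 0, so q_{Pike} = 67.25 − 0.5q_{Mesa}.
At q_{Mesa} = 56: q_{Pike} = 67.25 − 0.5·56 = 39.25.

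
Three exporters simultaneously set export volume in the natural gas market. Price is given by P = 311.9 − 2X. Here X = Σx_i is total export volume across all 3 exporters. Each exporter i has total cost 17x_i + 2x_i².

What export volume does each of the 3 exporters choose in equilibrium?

24.575

A representative exporter's profit is π_i = x_i(311.9 − 2X) − 17x_i − 2x_i², with X = x_i + Σ_{j≠i} x_j.
First-order condition: 294.9 − 8x_i − 2Σ_{j≠i} x_j = 0.
Imposing symmetry (x_j = x for all j) turns Σ_{j≠i} x_j into 2x, so 294.9 = 12x and x = 24.575.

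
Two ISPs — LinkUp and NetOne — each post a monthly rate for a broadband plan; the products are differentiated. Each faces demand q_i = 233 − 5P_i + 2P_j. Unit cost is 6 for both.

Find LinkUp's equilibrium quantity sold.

134.375

LinkUp's profit: π = (P_{LinkUp} − 6)(233 − 5P_{LinkUp} + 2P_{NetOne}).
∂π/∂P_{LinkUp} = 263 − 10P_{LinkUp} + 2P_{NetOne} = 0 ⇒ P_{LinkUp} = 26.3 + 0.2P_{NetOne}.
Setting P_{LinkUp} = P_{NetOne} in the reaction function: P_{LinkUp} = 26.3 + 0.2P_{LinkUp}, so P_{LinkUp} = 26.3 / 0.8 = 32.875.
q_{LinkUp} = 233 − 5·32.875 + 2·32.875 = 134.375.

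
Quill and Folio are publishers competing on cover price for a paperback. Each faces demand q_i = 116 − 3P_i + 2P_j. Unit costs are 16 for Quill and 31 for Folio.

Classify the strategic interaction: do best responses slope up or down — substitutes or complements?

Quill's profit: π = (P_{Quill} − 16)(116 − 3P_{Quill} + 2P_{Folio}).
∂π/∂P_{Quill} = 164 − 6P_{Quill} + 2P_{Folio} = 0 ⇒ P_{Quill} = 82/3 + (1/3)P_{Folio}.
The best-response slope dP_{Quill}/dP_{Folio} = 1/3 > 0: the reaction function is upward-sloping, so the choices are strategic complements.

strategic complements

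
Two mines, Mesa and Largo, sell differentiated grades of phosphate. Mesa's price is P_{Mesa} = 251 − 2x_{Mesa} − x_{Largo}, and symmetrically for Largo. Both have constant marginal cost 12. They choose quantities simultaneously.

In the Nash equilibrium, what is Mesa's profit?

Mine Mesa's profit: π = x_{Mesa}(251 − 2x_{Mesa} − x_{Largo}) − 12x_{Mesa}.
∂π/∂x_{Mesa} = 239 − 4x_{Mesa} − x_{Largo} = 0 ⇒ x_{Mesa} = 59.75 − 0.25x_{Largo}.
By symmetry x_{Largo} = x_{Mesa}; substituting into the reaction function, 1.25x_{Mesa} = 59.75 and x_{Mesa} = 47.8.
P_{Mesa} = 251 − 2·47.8 − 47.8 = 107.6.
Profit = (107.6 − 12)·47.8 = 4569.68.

4569.68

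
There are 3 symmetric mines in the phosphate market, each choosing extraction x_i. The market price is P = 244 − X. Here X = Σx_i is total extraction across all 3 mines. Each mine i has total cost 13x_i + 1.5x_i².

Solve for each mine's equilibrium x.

A representative mine's profit is π_i = x_i(244 − X) − 13x_i − 1.5x_i², with X = x_i + Σ_{j≠i} x_j.
First-order condition: 231 − 5x_i − Σ_{j≠i} x_j = 0.
In a symmetric equilibrium every mine chooses the same x, so Σ_{j≠i} x_j = 2x. The condition becomes 231 − 7x = 0, giving x = 231/7 = 33.

33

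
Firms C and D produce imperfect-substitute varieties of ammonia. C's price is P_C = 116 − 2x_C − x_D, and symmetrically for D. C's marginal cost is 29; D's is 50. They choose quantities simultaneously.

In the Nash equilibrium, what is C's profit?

Firm C's profit: π = x_C(116 − 2x_C − x_D) − 29x_C.
∂π/∂x_C = 87 − 4x_C − x_D = 0 ⇒ x_C = 21.75 − 0.25x_D.
Similarly x_D = 16.5 − 0.25x_C.
Solving the two reaction functions simultaneously: (1 − (−0.25)(−0.25))x_C = 21.75 − 0.25·16.5, so 0.9375x_C = 17.625 and x_C = 18.8.
Then x_D = 16.5 − 0.25·18.8 = 11.8.
P_C = 116 − 2·18.8 − 11.8 = 66.6.
Profit = (66.6 − 29)·18.8 = 706.88.

706.88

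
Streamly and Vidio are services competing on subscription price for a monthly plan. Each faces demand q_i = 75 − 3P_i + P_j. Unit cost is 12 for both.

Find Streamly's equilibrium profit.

312.12

Streamly's profit: π = (P_{Streamly} − 12)(75 − 3P_{Streamly} + P_{Vidio}).
∂π/∂P_{Streamly} = 111 − 6P_{Streamly} + P_{Vidio} = 0 ⇒ P_{Streamly} = 18.5 + (1/6)P_{Vidio}.
By symmetry P_{Vidio} = P_{Streamly}; substituting into the reaction function, (5/6)P_{Streamly} = 18.5 and P_{Streamly} = 22.2.
q_{Streamly} = 75 − 3·22.2 + 22.2 = 30.6.
Profit = (22.2 − 12)·30.6 = 312.12.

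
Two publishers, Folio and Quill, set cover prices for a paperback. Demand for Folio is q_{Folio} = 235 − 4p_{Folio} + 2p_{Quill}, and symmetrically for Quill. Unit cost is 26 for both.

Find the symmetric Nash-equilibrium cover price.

56.5

Folio's profit: π = (p_{Folio} − 26)(235 − 4p_{Folio} + 2p_{Quill}).
∂π/∂p_{Folio} = 339 − 8p_{Folio} + 2p_{Quill} = 0 ⇒ p_{Folio} = 42.375 + 0.25p_{Quill}.
The game is symmetric, so in equilibrium p_{Quill} = p_{Folio}: the reaction function gives 0.75p_{Folio} = 42.375, hence p_{Folio} = 56.5.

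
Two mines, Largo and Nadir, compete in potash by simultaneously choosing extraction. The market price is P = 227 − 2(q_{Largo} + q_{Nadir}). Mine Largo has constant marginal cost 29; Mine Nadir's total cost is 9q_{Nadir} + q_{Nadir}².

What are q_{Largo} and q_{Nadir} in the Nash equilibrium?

37.6, 23.8

Mine Largo's profit: π = q_{Largo}(227 − 2(q_{Largo} + q_{Nadir})) − 29q_{Largo}.
∂π/∂q_{Largo} = 198 − 4q_{Largo} − 2q_{Nadir} = 0, so q_{Largo} = 49.5 − 0.5q_{Nadir}.
For Nadir: ∂π/∂q_{Nadir} = 218 − 6q_{Nadir} − 2q_{Largo} = 0 ⇒ q_{Nadir} = 109/3 − (1/3)q_{Largo}.
Plugging q_{Nadir} into Largo's best response: q_{Largo} = 49.5 − 0.5(109/3 − (1/3)q_{Largo}) ⇒ (5/6)q_{Largo} = 94/3, so q_{Largo} = 37.6.
Then q_{Nadir} = 109/3 − (1/3)·37.6 = 23.8.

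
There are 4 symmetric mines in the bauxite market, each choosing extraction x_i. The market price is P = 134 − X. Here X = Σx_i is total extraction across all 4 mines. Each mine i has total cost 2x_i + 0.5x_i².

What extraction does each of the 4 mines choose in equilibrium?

22

A representative mine's profit is π_i = x_i(134 − X) − 2x_i − 0.5x_i², with X = x_i + Σ_{j≠i} x_j.
First-order condition: 132 − 3x_i − Σ_{j≠i} x_j = 0.
In a symmetric equilibrium every mine chooses the same x, so Σ_{j≠i} x_j = 3x. The condition becomes 132 − 6x = 0, giving x = 132/6 = 22.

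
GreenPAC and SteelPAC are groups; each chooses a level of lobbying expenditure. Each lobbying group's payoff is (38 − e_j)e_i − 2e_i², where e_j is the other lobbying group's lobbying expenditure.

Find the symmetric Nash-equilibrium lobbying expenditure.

7.6

GreenPAC's payoff is (38 − e_S)e_G − 2e_G².
∂π/∂e_G = 38 − e_S − 4e_G = 0, so e_G = 9.5 − 0.25e_S.
By symmetry e_S = e_G; substituting into the reaction function, 1.25e_G = 9.5 and e_G = 7.6.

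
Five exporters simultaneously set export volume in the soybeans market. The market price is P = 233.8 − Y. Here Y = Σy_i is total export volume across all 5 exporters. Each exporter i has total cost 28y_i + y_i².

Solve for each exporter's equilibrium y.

A representative exporter's profit is π_i = y_i(233.8 − Y) − 28y_i − y_i², with Y = y_i + Σ_{j≠i} y_j.
First-order condition: 205.8 − 4y_i − Σ_{j≠i} y_j = 0.
Imposing symmetry (y_j = y for all j) turns Σ_{j≠i} y_j into 4y, so 205.8 = 8y and y = 25.725.

25.725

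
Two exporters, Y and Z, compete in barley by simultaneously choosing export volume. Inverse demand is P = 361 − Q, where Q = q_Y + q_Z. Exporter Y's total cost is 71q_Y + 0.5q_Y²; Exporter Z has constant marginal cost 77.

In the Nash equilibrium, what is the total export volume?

Exporter Y's profit: π = q_Y(361 − (q_Y + q_Z)) − 71q_Y − 0.5q_Y².
∂π/∂q_Y = 290 − 3q_Y − q_Z = 0, so q_Y = 290/3 − (1/3)q_Z.
For Z: ∂π/∂q_Z = 284 − 2q_Z − q_Y = 0 ⇒ q_Z = 142 − 0.5q_Y.
Substituting the second reaction function into the first: q_Y = 290/3 − (1/3)(142 − 0.5q_Y), which gives (5/6)q_Y = 148/3 ⇒ q_Y = 59.2.
Then q_Z = 142 − 0.5·59.2 = 112.4.
Total export volume: 59.2 + 112.4 = 171.6.

171.6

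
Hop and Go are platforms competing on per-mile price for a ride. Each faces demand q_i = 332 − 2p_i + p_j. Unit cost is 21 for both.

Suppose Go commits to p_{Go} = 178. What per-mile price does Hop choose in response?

138

Hop's profit: π = (p_{Hop} − 21)(332 − 2p_{Hop} + p_{Go}).
∂π/∂p_{Hop} = 374 − 4p_{Hop} + p_{Go} = 0 ⇒ p_{Hop} = 93.5 + 0.25p_{Go}.
At p_{Go} = 178: p_{Hop} = 93.5 + 0.25·178 = 138.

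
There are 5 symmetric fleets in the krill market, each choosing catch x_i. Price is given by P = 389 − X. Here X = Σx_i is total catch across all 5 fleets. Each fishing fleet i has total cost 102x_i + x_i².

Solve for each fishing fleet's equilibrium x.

A representative fishing fleet's profit is π_i = x_i(389 − X) − 102x_i − x_i², with X = x_i + Σ_{j≠i} x_j.
First-order condition: 287 − 4x_i − Σ_{j≠i} x_j = 0.
In a symmetric equilibrium every fishing fleet chooses the same x, so Σ_{j≠i} x_j = 4x. The condition becomes 287 − 8x = 0, giving x = 287/8 = 35.875.

35.875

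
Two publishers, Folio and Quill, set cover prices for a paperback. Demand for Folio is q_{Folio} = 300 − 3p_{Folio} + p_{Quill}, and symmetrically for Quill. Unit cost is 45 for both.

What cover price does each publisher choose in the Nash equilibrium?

Folio's profit: π = (p_{Folio} − 45)(300 − 3p_{Folio} + p_{Quill}).
∂π/∂p_{Folio} = 435 − 6p_{Folio} + p_{Quill} = 0 ⇒ p_{Folio} = 72.5 + (1/6)p_{Quill}.
Setting p_{Folio} = p_{Quill} in the reaction function: p_{Folio} = 72.5 + (1/6)p_{Folio}, so p_{Folio} = 72.5 / (5/6) = 87.

87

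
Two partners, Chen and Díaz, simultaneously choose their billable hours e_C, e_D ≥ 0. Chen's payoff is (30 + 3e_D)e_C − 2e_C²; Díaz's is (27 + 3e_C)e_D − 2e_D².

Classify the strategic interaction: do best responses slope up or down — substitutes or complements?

Expanding Chen's payoff: 30e_C + 3e_De_C − 2e_C².
∂π/∂e_C = 30 + 3e_D − 4e_C = 0, so e_C = 7.5 + 0.75e_D.
The best-response slope de_C/de_D = 0.75 > 0: the reaction function is upward-sloping, so the choices are strategic complements.

strategic complements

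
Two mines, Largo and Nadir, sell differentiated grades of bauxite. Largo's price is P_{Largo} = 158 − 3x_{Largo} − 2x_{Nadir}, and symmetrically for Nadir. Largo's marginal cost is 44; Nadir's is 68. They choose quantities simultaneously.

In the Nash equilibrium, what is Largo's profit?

Mine Largo's profit: π = x_{Largo}(158 − 3x_{Largo} − 2x_{Nadir}) − 44x_{Largo}.
∂π/∂x_{Largo} = 114 − 6x_{Largo} − 2x_{Nadir} = 0 ⇒ x_{Largo} = 19 − (1/3)x_{Nadir}.
Similarly x_{Nadir} = 15 − (1/3)x_{Largo}.
Plugging x_{Nadir} into Largo's best response: x_{Largo} = 19 − (1/3)(15 − (1/3)x_{Largo}) ⇒ (8/9)x_{Largo} = 14, so x_{Largo} = 15.75.
Then x_{Nadir} = 15 − (1/3)·15.75 = 9.75.
P_{Largo} = 158 − 3·15.75 − 2·9.75 = 91.25.
Profit = (91.25 − 44)·15.75 = 744.1875.

744.1875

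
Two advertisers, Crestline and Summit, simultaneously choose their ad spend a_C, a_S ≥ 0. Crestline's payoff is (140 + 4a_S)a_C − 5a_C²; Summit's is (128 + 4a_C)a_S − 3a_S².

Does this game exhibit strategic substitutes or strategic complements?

Expanding Crestline's payoff: 140a_C + 4a_Sa_C − 5a_C².
∂π/∂a_C = 140 + 4a_S − 10a_C = 0, so a_C = 14 + 0.4a_S.
The best-response slope da_C/da_S = 0.4 > 0: the reaction function is upward-sloping, so the choices are strategic complements.

strategic complements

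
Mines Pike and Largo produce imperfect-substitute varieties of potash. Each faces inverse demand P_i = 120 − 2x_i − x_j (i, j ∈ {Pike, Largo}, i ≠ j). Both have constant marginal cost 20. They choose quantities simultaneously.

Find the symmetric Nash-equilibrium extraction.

Mine Pike's profit: π = x_{Pike}(120 − 2x_{Pike} − x_{Largo}) − 20x_{Pike}.
∂π/∂x_{Pike} = 100 − 4x_{Pike} − x_{Largo} = 0 ⇒ x_{Pike} = 25 − 0.25x_{Largo}.
By symmetry x_{Largo} = x_{Pike}; substituting into the reaction function, 1.25x_{Pike} = 25 and x_{Pike} = 20.

20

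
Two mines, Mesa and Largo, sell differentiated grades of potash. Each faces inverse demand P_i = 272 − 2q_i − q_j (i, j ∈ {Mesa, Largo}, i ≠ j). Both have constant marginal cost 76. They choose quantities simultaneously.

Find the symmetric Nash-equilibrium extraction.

39.2

Mine Mesa's profit: π = q_{Mesa}(272 − 2q_{Mesa} − q_{Largo}) − 76q_{Mesa}.
∂π/∂q_{Mesa} = 196 − 4q_{Mesa} − q_{Largo} = 0 ⇒ q_{Mesa} = 49 − 0.25q_{Largo}.
The game is symmetric, so in equilibrium q_{Largo} = q_{Mesa}: the reaction function gives 1.25q_{Mesa} = 49, hence q_{Mesa} = 39.2.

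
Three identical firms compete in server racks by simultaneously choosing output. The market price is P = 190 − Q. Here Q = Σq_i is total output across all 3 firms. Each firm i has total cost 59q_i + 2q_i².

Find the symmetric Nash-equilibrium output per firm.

A representative firm's profit is π_i = q_i(190 − Q) − 59q_i − 2q_i², with Q = q_i + Σ_{j≠i} q_j.
First-order condition: 131 − 6q_i − Σ_{j≠i} q_j = 0.
Imposing symmetry (q_j = q for all j) turns Σ_{j≠i} q_j into 2q, so 131 = 8q and q = 16.375.

16.375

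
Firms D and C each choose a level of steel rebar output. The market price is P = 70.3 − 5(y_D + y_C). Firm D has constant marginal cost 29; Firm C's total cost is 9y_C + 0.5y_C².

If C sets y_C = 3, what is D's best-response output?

2.63

Firm D's profit: π = y_D(70.3 − 5(y_D + y_C)) − 29y_D.
∂π/∂y_D = 41.3 − 10y_D − 5y_C = 0, so y_D = 4.13 − 0.5y_C.
At y_C = 3: y_D = 4.13 − 0.5·3 = 2.63.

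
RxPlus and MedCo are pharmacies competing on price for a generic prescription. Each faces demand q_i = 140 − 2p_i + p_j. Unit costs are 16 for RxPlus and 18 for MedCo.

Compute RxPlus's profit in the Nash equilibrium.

RxPlus's profit: π = (p_{RxPlus} − 16)(140 − 2p_{RxPlus} + p_{MedCo}).
∂π/∂p_{RxPlus} = 172 − 4p_{RxPlus} + p_{MedCo} = 0 ⇒ p_{RxPlus} = 43 + 0.25p_{MedCo}.
Similarly p_{MedCo} = 44 + 0.25p_{RxPlus}.
Plugging p_{MedCo} into RxPlus's best response: p_{RxPlus} = 43 + 0.25(44 + 0.25p_{RxPlus}) ⇒ 0.9375p_{RxPlus} = 54, so p_{RxPlus} = 57.6.
Then p_{MedCo} = 44 + 0.25·57.6 = 58.4.
q_{RxPlus} = 140 − 2·57.6 + 58.4 = 83.2.
Profit = (57.6 − 16)·83.2 = 3461.12.

3461.12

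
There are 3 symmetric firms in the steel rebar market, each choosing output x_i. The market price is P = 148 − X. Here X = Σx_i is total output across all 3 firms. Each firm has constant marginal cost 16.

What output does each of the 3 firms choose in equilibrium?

33

A representative firm's profit is π_i = x_i(148 − X) − 16x_i, with X = x_i + Σ_{j≠i} x_j.
First-order condition: 132 − 2x_i − Σ_{j≠i} x_j = 0.
In a symmetric equilibrium every firm chooses the same x, so Σ_{j≠i} x_j = 2x. The condition becomes 132 − 4x = 0, giving x = 132/4 = 33.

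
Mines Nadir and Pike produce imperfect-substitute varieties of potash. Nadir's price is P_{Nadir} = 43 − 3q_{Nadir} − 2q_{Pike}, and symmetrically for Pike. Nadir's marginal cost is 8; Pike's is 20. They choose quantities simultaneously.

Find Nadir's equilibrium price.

23.375

Mine Nadir's profit: π = q_{Nadir}(43 − 3q_{Nadir} − 2q_{Pike}) − 8q_{Nadir}.
∂π/∂q_{Nadir} = 35 − 6q_{Nadir} − 2q_{Pike} = 0 ⇒ q_{Nadir} = 35/6 − (1/3)q_{Pike}.
Similarly q_{Pike} = 23/6 − (1/3)q_{Nadir}.
Plugging q_{Pike} into Nadir's best response: q_{Nadir} = 35/6 − (1/3)(23/6 − (1/3)q_{Nadir}) ⇒ (8/9)q_{Nadir} = 41/9, so q_{Nadir} = 5.125.
Then q_{Pike} = 23/6 − (1/3)·5.125 = 2.125.
P_{Nadir} = 43 − 3·5.125 − 2·2.125 = 23.375.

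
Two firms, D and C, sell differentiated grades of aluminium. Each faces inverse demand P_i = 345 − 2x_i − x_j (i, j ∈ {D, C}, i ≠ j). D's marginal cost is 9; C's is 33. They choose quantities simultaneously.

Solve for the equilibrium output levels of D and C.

Firm D's profit: π = x_D(345 − 2x_D − x_C) − 9x_D.
∂π/∂x_D = 336 − 4x_D − x_C = 0 ⇒ x_D = 84 − 0.25x_C.
Similarly x_C = 78 − 0.25x_D.
Solving the two reaction functions simultaneously: (1 − (−0.25)(−0.25))x_D = 84 − 0.25·78, so 0.9375x_D = 64.5 and x_D = 68.8.
Then x_C = 78 − 0.25·68.8 = 60.8.

68.8, 60.8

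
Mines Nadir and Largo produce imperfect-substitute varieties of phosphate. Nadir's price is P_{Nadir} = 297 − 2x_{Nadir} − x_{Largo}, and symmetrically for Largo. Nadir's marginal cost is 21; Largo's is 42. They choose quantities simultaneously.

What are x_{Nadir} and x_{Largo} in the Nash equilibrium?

Mine Nadir's profit: π = x_{Nadir}(297 − 2x_{Nadir} − x_{Largo}) − 21x_{Nadir}.
∂π/∂x_{Nadir} = 276 − 4x_{Nadir} − x_{Largo} = 0 ⇒ x_{Nadir} = 69 − 0.25x_{Largo}.
Similarly x_{Largo} = 63.75 − 0.25x_{Nadir}.
Solving the two reaction functions simultaneously: (1 − (−0.25)(−0.25))x_{Nadir} = 69 − 0.25·63.75, so 0.9375x_{Nadir} = 53.0625 and x_{Nadir} = 56.6.
Then x_{Largo} = 63.75 − 0.25·56.6 = 49.6.

56.6, 49.6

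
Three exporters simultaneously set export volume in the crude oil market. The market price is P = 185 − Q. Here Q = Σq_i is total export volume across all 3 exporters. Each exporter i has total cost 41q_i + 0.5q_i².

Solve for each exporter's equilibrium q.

28.8

A representative exporter's profit is π_i = q_i(185 − Q) − 41q_i − 0.5q_i², with Q = q_i + Σ_{j≠i} q_j.
First-order condition: 144 − 3q_i − Σ_{j≠i} q_j = 0.
With identical exporters, set every q_j = q: then 144 − 3q − 2q = 0, i.e. q = 144/5 = 28.8.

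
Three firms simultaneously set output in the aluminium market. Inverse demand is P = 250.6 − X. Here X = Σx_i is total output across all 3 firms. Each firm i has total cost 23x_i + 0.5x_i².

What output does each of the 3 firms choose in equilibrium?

A representative firm's profit is π_i = x_i(250.6 − X) − 23x_i − 0.5x_i², with X = x_i + Σ_{j≠i} x_j.
First-order condition: 227.6 − 3x_i − Σ_{j≠i} x_j = 0.
In a symmetric equilibrium every firm chooses the same x, so Σ_{j≠i} x_j = 2x. The condition becomes 227.6 − 5x = 0, giving x = 227.6/5 = 45.52.

45.52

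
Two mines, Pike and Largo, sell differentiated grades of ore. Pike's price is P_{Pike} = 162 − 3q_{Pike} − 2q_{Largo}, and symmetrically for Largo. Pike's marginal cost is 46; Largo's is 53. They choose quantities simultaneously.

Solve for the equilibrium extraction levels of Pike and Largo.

14.9375, 13.1875

Mine Pike's profit: π = q_{Pike}(162 − 3q_{Pike} − 2q_{Largo}) − 46q_{Pike}.
∂π/∂q_{Pike} = 116 − 6q_{Pike} − 2q_{Largo} = 0 ⇒ q_{Pike} = 58/3 − (1/3)q_{Largo}.
Similarly q_{Largo} = 109/6 − (1/3)q_{Pike}.
Plugging q_{Largo} into Pike's best response: q_{Pike} = 58/3 − (1/3)(109/6 − (1/3)q_{Pike}) ⇒ (8/9)q_{Pike} = 239/18, so q_{Pike} = 14.9375.
Then q_{Largo} = 109/6 − (1/3)·14.9375 = 13.1875.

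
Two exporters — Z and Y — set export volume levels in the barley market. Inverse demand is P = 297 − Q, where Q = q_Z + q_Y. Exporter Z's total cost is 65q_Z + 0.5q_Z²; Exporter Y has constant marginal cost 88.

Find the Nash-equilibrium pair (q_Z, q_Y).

Exporter Z's profit: π = q_Z(297 − (q_Z + q_Y)) − 65q_Z − 0.5q_Z².
∂π/∂q_Z = 232 − 3q_Z − q_Y = 0, so q_Z = 232/3 − (1/3)q_Y.
For Y: ∂π/∂q_Y = 209 − 2q_Y − q_Z = 0 ⇒ q_Y = 104.5 − 0.5q_Z.
Substituting the second reaction function into the first: q_Z = 232/3 − (1/3)(104.5 − 0.5q_Z), which gives (5/6)q_Z = 42.5 ⇒ q_Z = 51.
Then q_Y = 104.5 − 0.5·51 = 79.

51, 79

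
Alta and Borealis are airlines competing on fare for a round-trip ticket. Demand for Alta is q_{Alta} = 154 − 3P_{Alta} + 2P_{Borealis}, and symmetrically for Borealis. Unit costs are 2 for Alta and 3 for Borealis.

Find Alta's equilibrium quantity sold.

114.5625

Alta's profit: π = (P_{Alta} − 2)(154 − 3P_{Alta} + 2P_{Borealis}).
∂π/∂P_{Alta} = 160 − 6P_{Alta} + 2P_{Borealis} = 0 ⇒ P_{Alta} = 80/3 + (1/3)P_{Borealis}.
Similarly P_{Borealis} = 163/6 + (1/3)P_{Alta}.
Solving the two reaction functions simultaneously: (1 − (1/3)(1/3))P_{Alta} = 80/3 + (1/3)·(163/6), so (8/9)P_{Alta} = 643/18 and P_{Alta} = 40.1875.
Then P_{Borealis} = 163/6 + (1/3)·40.1875 = 40.5625.
q_{Alta} = 154 − 3·40.1875 + 2·40.5625 = 114.5625.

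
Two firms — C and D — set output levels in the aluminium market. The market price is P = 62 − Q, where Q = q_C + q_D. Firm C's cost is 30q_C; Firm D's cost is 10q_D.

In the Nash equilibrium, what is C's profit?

16

Firm C's profit: π = q_C(62 − (q_C + q_D)) − 30q_C.
∂π/∂q_C = 32 − 2q_C − q_D = 0, so q_C = 16 − 0.5q_D.
By the same steps for D: q_D = 26 − 0.5q_C.
Solving the two reaction functions simultaneously: (1 − (−0.5)(−0.5))q_C = 16 − 0.5·26, so 0.75q_C = 3 and q_C = 4.
Then q_D = 26 − 0.5·4 = 24.
Price P = 62 − 28 = 34.
C's profit: (34 − 30)·4 = 16.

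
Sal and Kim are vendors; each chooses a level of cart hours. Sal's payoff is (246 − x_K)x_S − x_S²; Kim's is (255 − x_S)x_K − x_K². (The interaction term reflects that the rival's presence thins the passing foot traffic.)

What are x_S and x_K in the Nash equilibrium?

79, 88

Expanding Sal's payoff: 246x_S − x_Kx_S − x_S².
∂π/∂x_S = 246 − x_K − 2x_S = 0, so x_S = 123 − 0.5x_K.
Likewise for Kim: x_K = 127.5 − 0.5x_S.
Plugging x_K into Sal's best response: x_S = 123 − 0.5(127.5 − 0.5x_S) ⇒ 0.75x_S = 59.25, so x_S = 79.
Then x_K = 127.5 − 0.5·79 = 88.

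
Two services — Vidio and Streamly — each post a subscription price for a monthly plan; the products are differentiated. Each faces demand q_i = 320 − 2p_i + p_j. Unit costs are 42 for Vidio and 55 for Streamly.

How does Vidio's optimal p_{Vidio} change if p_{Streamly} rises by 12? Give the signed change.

Vidio's profit: π = (p_{Vidio} − 42)(320 − 2p_{Vidio} + p_{Streamly}).
∂π/∂p_{Vidio} = 404 − 4p_{Vidio} + p_{Streamly} = 0 ⇒ p_{Vidio} = 101 + 0.25p_{Streamly}.
The reaction-function slope is 0.25, so a 12-unit rise in p_{Streamly} moves p_{Vidio} by 0.25 × 12 = 3. Vidio's best response rises — the actions are strategic complements.

3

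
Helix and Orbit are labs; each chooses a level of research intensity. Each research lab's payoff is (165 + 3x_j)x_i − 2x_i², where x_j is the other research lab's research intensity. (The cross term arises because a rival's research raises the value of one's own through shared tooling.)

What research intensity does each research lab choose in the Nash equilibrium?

Helix's payoff is (165 + 3x_O)x_H − 2x_H².
∂π/∂x_H = 165 + 3x_O − 4x_H = 0, so x_H = 41.25 + 0.75x_O.
By symmetry x_O = x_H; substituting into the reaction function, 0.25x_H = 41.25 and x_H = 165.

165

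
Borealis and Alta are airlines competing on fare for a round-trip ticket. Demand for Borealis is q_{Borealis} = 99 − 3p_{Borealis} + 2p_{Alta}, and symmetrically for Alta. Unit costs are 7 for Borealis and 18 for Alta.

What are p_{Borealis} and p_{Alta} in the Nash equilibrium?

Borealis's profit: π = (p_{Borealis} − 7)(99 − 3p_{Borealis} + 2p_{Alta}).
∂π/∂p_{Borealis} = 120 − 6p_{Borealis} + 2p_{Alta} = 0 ⇒ p_{Borealis} = 20 + (1/3)p_{Alta}.
Similarly p_{Alta} = 25.5 + (1/3)p_{Borealis}.
Plugging p_{Alta} into Borealis's best response: p_{Borealis} = 20 + (1/3)(25.5 + (1/3)p_{Borealis}) ⇒ (8/9)p_{Borealis} = 28.5, so p_{Borealis} = 32.0625.
Then p_{Alta} = 25.5 + (1/3)·32.0625 = 36.1875.

32.0625, 36.1875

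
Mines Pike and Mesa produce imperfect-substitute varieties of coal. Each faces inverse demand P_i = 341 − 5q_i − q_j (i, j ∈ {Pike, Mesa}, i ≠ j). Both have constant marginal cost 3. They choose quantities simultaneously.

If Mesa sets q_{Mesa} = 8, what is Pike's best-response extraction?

Mine Pike's profit: π = q_{Pike}(341 − 5q_{Pike} − q_{Mesa}) − 3q_{Pike}.
∂π/∂q_{Pike} = 338 − 10q_{Pike} − q_{Mesa} = 0 ⇒ q_{Pike} = 33.8 − 0.1q_{Mesa}.
At q_{Mesa} = 8: q_{Pike} = 33.8 − 0.1·8 = 33.

33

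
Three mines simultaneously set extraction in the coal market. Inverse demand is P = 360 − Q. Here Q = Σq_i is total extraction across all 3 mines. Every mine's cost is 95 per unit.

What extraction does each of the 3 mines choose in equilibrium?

66.25

A representative mine's profit is π_i = q_i(360 − Q) − 95q_i, with Q = q_i + Σ_{j≠i} q_j.
First-order condition: 265 − 2q_i − Σ_{j≠i} q_j = 0.
Imposing symmetry (q_j = q for all j) turns Σ_{j≠i} q_j into 2q, so 265 = 4q and q = 66.25.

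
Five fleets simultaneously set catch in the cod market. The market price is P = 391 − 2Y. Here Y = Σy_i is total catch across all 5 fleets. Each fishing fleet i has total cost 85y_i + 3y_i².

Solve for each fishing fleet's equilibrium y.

A representative fishing fleet's profit is π_i = y_i(391 − 2Y) − 85y_i − 3y_i², with Y = y_i + Σ_{j≠i} y_j.
First-order condition: 306 − 10y_i − 2Σ_{j≠i} y_j = 0.
Imposing symmetry (y_j = y for all j) turns Σ_{j≠i} y_j into 4y, so 306 = 18y and y = 17.

17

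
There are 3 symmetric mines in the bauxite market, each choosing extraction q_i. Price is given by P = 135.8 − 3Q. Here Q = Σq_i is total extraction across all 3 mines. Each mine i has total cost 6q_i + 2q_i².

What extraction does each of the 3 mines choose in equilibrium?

8.1125

A representative mine's profit is π_i = q_i(135.8 − 3Q) − 6q_i − 2q_i², with Q = q_i + Σ_{j≠i} q_j.
First-order condition: 129.8 − 10q_i − 3Σ_{j≠i} q_j = 0.
In a symmetric equilibrium every mine chooses the same q, so Σ_{j≠i} q_j = 2q. The condition becomes 129.8 − 16q = 0, giving q = 129.8/16 = 8.1125.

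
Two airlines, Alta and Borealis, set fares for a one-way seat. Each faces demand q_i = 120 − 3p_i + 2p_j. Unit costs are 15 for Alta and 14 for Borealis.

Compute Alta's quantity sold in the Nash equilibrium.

78.1875

Alta's profit: π = (p_{Alta} − 15)(120 − 3p_{Alta} + 2p_{Borealis}).
∂π/∂p_{Alta} = 165 − 6p_{Alta} + 2p_{Borealis} = 0 ⇒ p_{Alta} = 27.5 + (1/3)p_{Borealis}.
Similarly p_{Borealis} = 27 + (1/3)p_{Alta}.
Substituting the second reaction function into the first: p_{Alta} = 27.5 + (1/3)(27 + (1/3)p_{Alta}), which gives (8/9)p_{Alta} = 36.5 ⇒ p_{Alta} = 41.0625.
Then p_{Borealis} = 27 + (1/3)·41.0625 = 40.6875.
q_{Alta} = 120 − 3·41.0625 + 2·40.6875 = 78.1875.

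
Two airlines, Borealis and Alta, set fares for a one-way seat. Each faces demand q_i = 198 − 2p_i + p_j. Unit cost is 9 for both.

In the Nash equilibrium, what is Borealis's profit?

Borealis's profit: π = (p_{Borealis} − 9)(198 − 2p_{Borealis} + p_{Alta}).
∂π/∂p_{Borealis} = 216 − 4p_{Borealis} + p_{Alta} = 0 ⇒ p_{Borealis} = 54 + 0.25p_{Alta}.
The game is symmetric, so in equilibrium p_{Alta} = p_{Borealis}: the reaction function gives 0.75p_{Borealis} = 54, hence p_{Borealis} = 72.
q_{Borealis} = 198 − 2·72 + 72 = 126.
Profit = (72 − 9)·126 = 7938.

7938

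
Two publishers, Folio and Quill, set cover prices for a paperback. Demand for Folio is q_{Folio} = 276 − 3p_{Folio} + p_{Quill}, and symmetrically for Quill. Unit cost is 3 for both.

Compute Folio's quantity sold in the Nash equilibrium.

162

Folio's profit: π = (p_{Folio} − 3)(276 − 3p_{Folio} + p_{Quill}).
∂π/∂p_{Folio} = 285 − 6p_{Folio} + p_{Quill} = 0 ⇒ p_{Folio} = 47.5 + (1/6)p_{Quill}.
Setting p_{Folio} = p_{Quill} in the reaction function: p_{Folio} = 47.5 + (1/6)p_{Folio}, so p_{Folio} = 47.5 / (5/6) = 57.
q_{Folio} = 276 − 3·57 + 57 = 162.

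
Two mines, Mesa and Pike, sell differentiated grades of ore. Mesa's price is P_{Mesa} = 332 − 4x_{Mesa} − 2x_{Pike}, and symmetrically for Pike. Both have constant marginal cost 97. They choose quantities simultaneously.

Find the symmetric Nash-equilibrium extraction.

Mine Mesa's profit: π = x_{Mesa}(332 − 4x_{Mesa} − 2x_{Pike}) − 97x_{Mesa}.
∂π/∂x_{Mesa} = 235 − 8x_{Mesa} − 2x_{Pike} = 0 ⇒ x_{Mesa} = 29.375 − 0.25x_{Pike}.
Setting x_{Mesa} = x_{Pike} in the reaction function: x_{Mesa} = 29.375 − 0.25x_{Mesa}, so x_{Mesa} = 29.375 / 1.25 = 23.5.

23.5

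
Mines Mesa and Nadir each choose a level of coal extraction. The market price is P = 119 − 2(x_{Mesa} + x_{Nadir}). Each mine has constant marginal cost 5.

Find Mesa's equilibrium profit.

722

Mine Mesa's profit: π = x_{Mesa}(119 − 2(x_{Mesa} + x_{Nadir})) − 5x_{Mesa}.
∂π/∂x_{Mesa} = 114 − 4x_{Mesa} − 2x_{Nadir} = 0, so x_{Mesa} = 28.5 − 0.5x_{Nadir}.
The game is symmetric, so in equilibrium x_{Nadir} = x_{Mesa}: the reaction function gives 1.5x_{Mesa} = 28.5, hence x_{Mesa} = 19.
Price P = 119 − 2·38 = 43.
Mesa's profit: (43 − 5)·19 = 722.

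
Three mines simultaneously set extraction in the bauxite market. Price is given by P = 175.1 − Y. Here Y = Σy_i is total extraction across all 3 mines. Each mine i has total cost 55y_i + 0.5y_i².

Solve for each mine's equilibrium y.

A representative mine's profit is π_i = y_i(175.1 − Y) − 55y_i − 0.5y_i², with Y = y_i + Σ_{j≠i} y_j.
First-order condition: 120.1 − 3y_i − Σ_{j≠i} y_j = 0.
In a symmetric equilibrium every mine chooses the same y, so Σ_{j≠i} y_j = 2y. The condition becomes 120.1 − 5y = 0, giving y = 120.1/5 = 24.02.

24.02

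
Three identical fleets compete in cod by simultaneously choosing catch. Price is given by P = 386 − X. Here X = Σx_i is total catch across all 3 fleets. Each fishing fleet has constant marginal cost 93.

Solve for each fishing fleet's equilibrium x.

73.25

A representative fishing fleet's profit is π_i = x_i(386 − X) − 93x_i, with X = x_i + Σ_{j≠i} x_j.
First-order condition: 293 − 2x_i − Σ_{j≠i} x_j = 0.
In a symmetric equilibrium every fishing fleet chooses the same x, so Σ_{j≠i} x_j = 2x. The condition becomes 293 − 4x = 0, giving x = 293/4 = 73.25.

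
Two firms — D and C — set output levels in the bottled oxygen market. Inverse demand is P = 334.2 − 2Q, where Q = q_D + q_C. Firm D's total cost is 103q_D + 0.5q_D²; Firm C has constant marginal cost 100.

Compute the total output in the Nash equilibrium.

72.8125

Firm D's profit: π = q_D(334.2 − 2(q_D + q_C)) − 103q_D − 0.5q_D².
∂π/∂q_D = 231.2 − 5q_D − 2q_C = 0, so q_D = 46.24 − 0.4q_C.
For C: ∂π/∂q_C = 234.2 − 4q_C − 2q_D = 0 ⇒ q_C = 58.55 − 0.5q_D.
Substituting the second reaction function into the first: q_D = 46.24 − 0.4(58.55 − 0.5q_D), which gives 0.8q_D = 22.82 ⇒ q_D = 28.525.
Then q_C = 58.55 − 0.5·28.525 = 44.2875.
Total output: 28.525 + 44.2875 = 72.8125.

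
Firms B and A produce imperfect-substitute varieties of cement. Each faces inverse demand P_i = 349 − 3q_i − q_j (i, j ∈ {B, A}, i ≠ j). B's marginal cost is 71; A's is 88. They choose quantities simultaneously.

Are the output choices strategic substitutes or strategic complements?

Firm B's profit: π = q_B(349 − 3q_B − q_A) − 71q_B.
∂π/∂q_B = 278 − 6q_B − q_A = 0 ⇒ q_B = 139/3 − (1/6)q_A.
The best-response slope dq_B/dq_A = −1/6 < 0: the reaction function is downward-sloping, so the choices are strategic substitutes.

strategic substitutes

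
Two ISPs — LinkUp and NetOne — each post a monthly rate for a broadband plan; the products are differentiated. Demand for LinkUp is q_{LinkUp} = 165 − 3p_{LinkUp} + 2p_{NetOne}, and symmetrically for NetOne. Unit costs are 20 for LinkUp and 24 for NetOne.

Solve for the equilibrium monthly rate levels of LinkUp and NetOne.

57, 58.5

LinkUp's profit: π = (p_{LinkUp} − 20)(165 − 3p_{LinkUp} + 2p_{NetOne}).
∂π/∂p_{LinkUp} = 225 − 6p_{LinkUp} + 2p_{NetOne} = 0 ⇒ p_{LinkUp} = 37.5 + (1/3)p_{NetOne}.
Similarly p_{NetOne} = 39.5 + (1/3)p_{LinkUp}.
Plugging p_{NetOne} into LinkUp's best response: p_{LinkUp} = 37.5 + (1/3)(39.5 + (1/3)p_{LinkUp}) ⇒ (8/9)p_{LinkUp} = 152/3, so p_{LinkUp} = 57.
Then p_{NetOne} = 39.5 + (1/3)·57 = 58.5.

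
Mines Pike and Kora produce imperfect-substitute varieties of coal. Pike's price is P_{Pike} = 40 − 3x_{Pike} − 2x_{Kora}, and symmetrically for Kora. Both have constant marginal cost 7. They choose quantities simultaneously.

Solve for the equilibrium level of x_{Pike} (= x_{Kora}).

Mine Pike's profit: π = x_{Pike}(40 − 3x_{Pike} − 2x_{Kora}) − 7x_{Pike}.
∂π/∂x_{Pike} = 33 − 6x_{Pike} − 2x_{Kora} = 0 ⇒ x_{Pike} = 5.5 − (1/3)x_{Kora}.
The game is symmetric, so in equilibrium x_{Kora} = x_{Pike}: the reaction function gives (4/3)x_{Pike} = 5.5, hence x_{Pike} = 4.125.

4.125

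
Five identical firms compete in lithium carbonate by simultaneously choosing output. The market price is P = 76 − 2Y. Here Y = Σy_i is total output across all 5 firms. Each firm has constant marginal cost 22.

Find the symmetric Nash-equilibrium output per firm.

A representative firm's profit is π_i = y_i(76 − 2Y) − 22y_i, with Y = y_i + Σ_{j≠i} y_j.
First-order condition: 54 − 4y_i − 2Σ_{j≠i} y_j = 0.
With identical firms, set every y_j = y: then 54 − 4y − 8y = 0, i.e. y = 54/12 = 4.5.

4.5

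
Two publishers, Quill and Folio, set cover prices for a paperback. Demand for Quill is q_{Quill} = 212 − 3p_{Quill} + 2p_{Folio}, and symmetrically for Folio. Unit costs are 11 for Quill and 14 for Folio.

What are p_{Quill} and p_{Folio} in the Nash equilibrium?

Quill's profit: π = (p_{Quill} − 11)(212 − 3p_{Quill} + 2p_{Folio}).
∂π/∂p_{Quill} = 245 − 6p_{Quill} + 2p_{Folio} = 0 ⇒ p_{Quill} = 245/6 + (1/3)p_{Folio}.
Similarly p_{Folio} = 127/3 + (1/3)p_{Quill}.
Solving the two reaction functions simultaneously: (1 − (1/3)(1/3))p_{Quill} = 245/6 + (1/3)·(127/3), so (8/9)p_{Quill} = 989/18 and p_{Quill} = 61.8125.
Then p_{Folio} = 127/3 + (1/3)·61.8125 = 62.9375.

61.8125, 62.9375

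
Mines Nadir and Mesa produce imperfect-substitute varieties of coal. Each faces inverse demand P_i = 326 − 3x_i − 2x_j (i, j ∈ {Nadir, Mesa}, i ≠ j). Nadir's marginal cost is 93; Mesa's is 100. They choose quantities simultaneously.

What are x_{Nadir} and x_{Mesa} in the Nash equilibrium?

Mine Nadir's profit: π = x_{Nadir}(326 − 3x_{Nadir} − 2x_{Mesa}) − 93x_{Nadir}.
∂π/∂x_{Nadir} = 233 − 6x_{Nadir} − 2x_{Mesa} = 0 ⇒ x_{Nadir} = 233/6 − (1/3)x_{Mesa}.
Similarly x_{Mesa} = 113/3 − (1/3)x_{Nadir}.
Substituting the second reaction function into the first: x_{Nadir} = 233/6 − (1/3)(113/3 − (1/3)x_{Nadir}), which gives (8/9)x_{Nadir} = 473/18 ⇒ x_{Nadir} = 29.5625.
Then x_{Mesa} = 113/3 − (1/3)·29.5625 = 27.8125.

29.5625, 27.8125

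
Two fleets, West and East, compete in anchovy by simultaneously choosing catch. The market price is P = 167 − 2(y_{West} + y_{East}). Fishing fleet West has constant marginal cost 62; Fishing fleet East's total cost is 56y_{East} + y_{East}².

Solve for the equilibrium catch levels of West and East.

20.4, 11.7

Fishing fleet West's profit: π = y_{West}(167 − 2(y_{West} + y_{East})) − 62y_{West}.
∂π/∂y_{West} = 105 − 4y_{West} − 2y_{East} = 0, so y_{West} = 26.25 − 0.5y_{East}.
For East: ∂π/∂y_{East} = 111 − 6y_{East} − 2y_{West} = 0 ⇒ y_{East} = 18.5 − (1/3)y_{West}.
Solving the two reaction functions simultaneously: (1 − (−0.5)(−1/3))y_{West} = 26.25 − 0.5·18.5, so (5/6)y_{West} = 17 and y_{West} = 20.4.
Then y_{East} = 18.5 − (1/3)·20.4 = 11.7.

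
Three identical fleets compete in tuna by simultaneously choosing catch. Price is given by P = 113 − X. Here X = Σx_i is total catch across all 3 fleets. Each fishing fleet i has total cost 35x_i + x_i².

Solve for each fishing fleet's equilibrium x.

13

A representative fishing fleet's profit is π_i = x_i(113 − X) − 35x_i − x_i², with X = x_i + Σ_{j≠i} x_j.
First-order condition: 78 − 4x_i − Σ_{j≠i} x_j = 0.
In a symmetric equilibrium every fishing fleet chooses the same x, so Σ_{j≠i} x_j = 2x. The condition becomes 78 − 6x = 0, giving x = 78/6 = 13.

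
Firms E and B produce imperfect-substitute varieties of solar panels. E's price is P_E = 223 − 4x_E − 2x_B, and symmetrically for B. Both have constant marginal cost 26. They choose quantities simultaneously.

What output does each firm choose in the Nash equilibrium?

19.7

Firm E's profit: π = x_E(223 − 4x_E − 2x_B) − 26x_E.
∂π/∂x_E = 197 − 8x_E − 2x_B = 0 ⇒ x_E = 24.625 − 0.25x_B.
By symmetry x_B = x_E; substituting into the reaction function, 1.25x_E = 24.625 and x_E = 19.7.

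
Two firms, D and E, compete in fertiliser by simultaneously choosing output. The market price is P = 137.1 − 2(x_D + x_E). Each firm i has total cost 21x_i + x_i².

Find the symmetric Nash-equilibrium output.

14.5125

Firm D's profit: π = x_D(137.1 − 2(x_D + x_E)) − 21x_D − x_D².
∂π/∂x_D = 116.1 − 6x_D − 2x_E = 0, so x_D = 19.35 − (1/3)x_E.
The game is symmetric, so in equilibrium x_E = x_D: the reaction function gives (4/3)x_D = 19.35, hence x_D = 14.5125.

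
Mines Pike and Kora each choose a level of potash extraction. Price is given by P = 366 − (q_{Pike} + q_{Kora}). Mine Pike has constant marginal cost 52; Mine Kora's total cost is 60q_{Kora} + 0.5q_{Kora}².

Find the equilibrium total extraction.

186.8

Mine Pike's profit: π = q_{Pike}(366 − (q_{Pike} + q_{Kora})) − 52q_{Pike}.
∂π/∂q_{Pike} = 314 − 2q_{Pike} − q_{Kora} = 0, so q_{Pike} = 157 − 0.5q_{Kora}.
For Kora: ∂π/∂q_{Kora} = 306 − 3q_{Kora} − q_{Pike} = 0 ⇒ q_{Kora} = 102 − (1/3)q_{Pike}.
Solving the two reaction functions simultaneously: (1 − (−0.5)(−1/3))q_{Pike} = 157 − 0.5·102, so (5/6)q_{Pike} = 106 and q_{Pike} = 127.2.
Then q_{Kora} = 102 − (1/3)·127.2 = 59.6.
Total extraction: 127.2 + 59.6 = 186.8.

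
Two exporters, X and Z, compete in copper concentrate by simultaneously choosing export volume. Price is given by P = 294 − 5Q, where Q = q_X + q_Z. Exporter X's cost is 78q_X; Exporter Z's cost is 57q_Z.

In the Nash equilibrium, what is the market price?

Exporter X's profit: π = q_X(294 − 5(q_X + q_Z)) − 78q_X.
∂π/∂q_X = 216 − 10q_X − 5q_Z = 0, so q_X = 21.6 − 0.5q_Z.
By the same steps for Z: q_Z = 23.7 − 0.5q_X.
Plugging q_Z into X's best response: q_X = 21.6 − 0.5(23.7 − 0.5q_X) ⇒ 0.75q_X = 9.75, so q_X = 13.
Then q_Z = 23.7 − 0.5·13 = 17.2.
Equilibrium price: P = 294 − 5·30.2 = 143.

143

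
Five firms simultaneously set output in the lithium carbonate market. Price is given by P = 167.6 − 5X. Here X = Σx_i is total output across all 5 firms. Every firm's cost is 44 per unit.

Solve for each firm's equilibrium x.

A representative firm's profit is π_i = x_i(167.6 − 5X) − 44x_i, with X = x_i + Σ_{j≠i} x_j.
First-order condition: 123.6 − 10x_i − 5Σ_{j≠i} x_j = 0.
In a symmetric equilibrium every firm chooses the same x, so Σ_{j≠i} x_j = 4x. The condition becomes 123.6 − 30x = 0, giving x = 123.6/30 = 4.12.

4.12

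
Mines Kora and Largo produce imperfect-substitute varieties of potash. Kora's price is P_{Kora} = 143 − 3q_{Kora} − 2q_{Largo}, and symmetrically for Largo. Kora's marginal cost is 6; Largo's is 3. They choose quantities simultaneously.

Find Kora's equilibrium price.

Mine Kora's profit: π = q_{Kora}(143 − 3q_{Kora} − 2q_{Largo}) − 6q_{Kora}.
∂π/∂q_{Kora} = 137 − 6q_{Kora} − 2q_{Largo} = 0 ⇒ q_{Kora} = 137/6 − (1/3)q_{Largo}.
Similarly q_{Largo} = 70/3 − (1/3)q_{Kora}.
Plugging q_{Largo} into Kora's best response: q_{Kora} = 137/6 − (1/3)(70/3 − (1/3)q_{Kora}) ⇒ (8/9)q_{Kora} = 271/18, so q_{Kora} = 16.9375.
Then q_{Largo} = 70/3 − (1/3)·16.9375 = 17.6875.
P_{Kora} = 143 − 3·16.9375 − 2·17.6875 = 56.8125.

56.8125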